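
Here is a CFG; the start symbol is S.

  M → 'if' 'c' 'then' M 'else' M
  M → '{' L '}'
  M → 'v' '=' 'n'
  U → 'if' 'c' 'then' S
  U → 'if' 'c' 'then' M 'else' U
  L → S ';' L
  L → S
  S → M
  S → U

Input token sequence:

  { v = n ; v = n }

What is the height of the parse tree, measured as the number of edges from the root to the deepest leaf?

[S [M { [L [S [M v = n]] ; [L [S [M v = n]]]] }]]

6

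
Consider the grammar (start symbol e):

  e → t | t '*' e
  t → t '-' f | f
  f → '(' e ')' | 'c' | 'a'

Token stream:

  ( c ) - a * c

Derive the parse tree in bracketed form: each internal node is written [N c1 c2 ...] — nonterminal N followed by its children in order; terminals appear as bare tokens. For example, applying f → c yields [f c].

[e [t [t [f ( [e [t [f c]]] )]] - [f a]] * [e [t [f c]]]]

e
t * e
t - f * e
f - f * e
( e ) - f * e
( t ) - f * e
( f ) - f * e
( c ) - f * e
( c ) - a * e
( c ) - a * t
( c ) - a * f
( c ) - a * c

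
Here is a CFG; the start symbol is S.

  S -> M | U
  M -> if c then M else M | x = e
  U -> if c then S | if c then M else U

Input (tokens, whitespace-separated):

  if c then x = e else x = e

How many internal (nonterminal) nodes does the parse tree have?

4

[S [M if c then [M x = e] else [M x = e]]]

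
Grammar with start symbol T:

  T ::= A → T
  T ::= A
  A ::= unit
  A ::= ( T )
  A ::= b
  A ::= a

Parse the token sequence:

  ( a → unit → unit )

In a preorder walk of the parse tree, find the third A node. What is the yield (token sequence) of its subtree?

[T [A ( [T [A a] → [T [A unit] → [T [A unit]]]] )]]

unit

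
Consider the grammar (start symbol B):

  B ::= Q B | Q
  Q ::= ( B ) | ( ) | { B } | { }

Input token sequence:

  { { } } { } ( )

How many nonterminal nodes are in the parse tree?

8

[B [Q { [B [Q { }]] }] [B [Q { }] [B [Q ( )]]]]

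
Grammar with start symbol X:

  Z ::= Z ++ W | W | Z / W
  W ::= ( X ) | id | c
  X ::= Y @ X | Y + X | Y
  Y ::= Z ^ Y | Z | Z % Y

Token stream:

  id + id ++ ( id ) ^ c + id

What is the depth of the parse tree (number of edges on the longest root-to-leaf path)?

[X [Y [Z [W id]]] + [X [Y [Z [Z [W id]] ++ [W ( [X [Y [Z [W id]]]] )]] ^ [Y [Z [W c]]]] + [X [Y [Z [W id]]]]]]

9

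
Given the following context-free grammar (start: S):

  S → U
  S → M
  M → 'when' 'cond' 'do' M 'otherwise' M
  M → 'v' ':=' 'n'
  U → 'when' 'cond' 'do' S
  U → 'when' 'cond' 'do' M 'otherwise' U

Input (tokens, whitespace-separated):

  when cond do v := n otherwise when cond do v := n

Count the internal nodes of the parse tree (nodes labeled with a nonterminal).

[S [U when cond do [M v := n] otherwise [U when cond do [S [M v := n]]]]]

6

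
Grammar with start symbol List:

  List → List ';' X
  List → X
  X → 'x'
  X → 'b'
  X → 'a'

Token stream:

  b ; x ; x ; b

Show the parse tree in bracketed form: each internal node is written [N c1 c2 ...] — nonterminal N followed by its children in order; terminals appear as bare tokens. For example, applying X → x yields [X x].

List
List ; X
List ; X ; X
List ; X ; X ; X
X ; X ; X ; X
b ; X ; X ; X
b ; x ; X ; X
b ; x ; x ; X
b ; x ; x ; b

[List [List [List [List [X b]] ; [X x]] ; [X x]] ; [X b]]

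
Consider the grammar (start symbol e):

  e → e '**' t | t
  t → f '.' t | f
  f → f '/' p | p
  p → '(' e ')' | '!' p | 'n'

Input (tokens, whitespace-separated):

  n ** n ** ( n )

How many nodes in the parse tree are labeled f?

[e [e [e [t [f [p n]]]] ** [t [f [p n]]]] ** [t [f [p ( [e [t [f [p n]]]] )]]]]

4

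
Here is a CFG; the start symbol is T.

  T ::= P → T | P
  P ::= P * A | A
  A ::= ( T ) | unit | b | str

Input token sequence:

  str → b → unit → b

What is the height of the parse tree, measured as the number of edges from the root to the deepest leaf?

6

[T [P [A str]] → [T [P [A b]] → [T [P [A unit]] → [T [P [A b]]]]]]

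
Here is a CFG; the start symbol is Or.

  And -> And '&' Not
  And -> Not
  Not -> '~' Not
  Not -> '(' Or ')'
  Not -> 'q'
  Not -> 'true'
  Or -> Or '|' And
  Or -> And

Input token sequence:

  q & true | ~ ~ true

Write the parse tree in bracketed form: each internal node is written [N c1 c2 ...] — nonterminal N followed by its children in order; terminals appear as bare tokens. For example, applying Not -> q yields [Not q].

[Or [Or [And [And [Not q]] & [Not true]]] | [And [Not ~ [Not ~ [Not true]]]]]

Or
Or | And
And | And
And & Not | And
Not & Not | And
q & Not | And
q & true | And
q & true | Not
q & true | ~ Not
q & true | ~ ~ Not
q & true | ~ ~ true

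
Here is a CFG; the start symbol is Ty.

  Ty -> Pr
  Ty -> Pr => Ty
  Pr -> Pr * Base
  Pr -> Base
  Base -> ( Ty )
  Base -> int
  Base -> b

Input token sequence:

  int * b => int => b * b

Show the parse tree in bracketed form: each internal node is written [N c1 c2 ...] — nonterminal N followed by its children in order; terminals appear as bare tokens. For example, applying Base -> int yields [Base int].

[Ty [Pr [Pr [Base int]] * [Base b]] => [Ty [Pr [Base int]] => [Ty [Pr [Pr [Base b]] * [Base b]]]]]

Ty
Pr => Ty
Pr * Base => Ty
Base * Base => Ty
int * Base => Ty
int * b => Ty
int * b => Pr => Ty
int * b => Base => Ty
int * b => int => Ty
int * b => int => Pr
int * b => int => Pr * Base
int * b => int => Base * Base
int * b => int => b * Base
int * b => int => b * b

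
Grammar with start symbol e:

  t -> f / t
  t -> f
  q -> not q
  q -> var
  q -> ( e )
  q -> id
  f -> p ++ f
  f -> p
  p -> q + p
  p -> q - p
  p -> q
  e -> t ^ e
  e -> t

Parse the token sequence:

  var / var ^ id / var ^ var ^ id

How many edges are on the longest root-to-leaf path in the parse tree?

[e [t [f [p [q var]]] / [t [f [p [q var]]]]] ^ [e [t [f [p [q id]]] / [t [f [p [q var]]]]] ^ [e [t [f [p [q var]]]] ^ [e [t [f [p [q id]]]]]]]]

8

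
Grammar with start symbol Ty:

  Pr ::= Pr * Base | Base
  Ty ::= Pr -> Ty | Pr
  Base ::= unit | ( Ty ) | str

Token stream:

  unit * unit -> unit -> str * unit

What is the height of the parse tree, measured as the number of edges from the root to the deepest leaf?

6

[Ty [Pr [Pr [Base unit]] * [Base unit]] -> [Ty [Pr [Base unit]] -> [Ty [Pr [Pr [Base str]] * [Base unit]]]]]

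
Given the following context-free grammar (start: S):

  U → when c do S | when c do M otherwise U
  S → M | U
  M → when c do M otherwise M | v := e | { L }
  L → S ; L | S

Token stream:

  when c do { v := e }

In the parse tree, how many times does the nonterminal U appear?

[S [U when c do [S [M { [L [S [M v := e]]] }]]]]

1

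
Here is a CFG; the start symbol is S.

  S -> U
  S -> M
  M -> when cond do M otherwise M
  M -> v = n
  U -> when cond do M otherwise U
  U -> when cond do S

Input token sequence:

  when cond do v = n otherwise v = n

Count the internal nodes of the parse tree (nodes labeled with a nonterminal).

4

[S [M when cond do [M v = n] otherwise [M v = n]]]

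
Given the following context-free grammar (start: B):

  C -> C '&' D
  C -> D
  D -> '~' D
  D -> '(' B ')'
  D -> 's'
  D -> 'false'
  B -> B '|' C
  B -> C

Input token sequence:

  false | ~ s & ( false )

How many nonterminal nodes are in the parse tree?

12

[B [B [C [D false]]] | [C [C [D ~ [D s]]] & [D ( [B [C [D false]]] )]]]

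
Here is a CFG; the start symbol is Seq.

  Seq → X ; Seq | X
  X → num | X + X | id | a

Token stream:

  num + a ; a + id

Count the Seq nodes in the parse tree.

[Seq [X [X num] + [X a]] ; [Seq [X [X a] + [X id]]]]

2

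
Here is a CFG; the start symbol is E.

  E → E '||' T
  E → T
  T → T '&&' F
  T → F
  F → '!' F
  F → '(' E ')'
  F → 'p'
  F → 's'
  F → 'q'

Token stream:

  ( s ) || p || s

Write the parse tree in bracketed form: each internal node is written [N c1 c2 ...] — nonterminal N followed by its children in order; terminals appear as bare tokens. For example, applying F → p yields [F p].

[E [E [E [T [F ( [E [T [F s]]] )]]] || [T [F p]]] || [T [F s]]]

E
E || T
E || T || T
T || T || T
F || T || T
( E ) || T || T
( T ) || T || T
( F ) || T || T
( s ) || T || T
( s ) || F || T
( s ) || p || T
( s ) || p || F
( s ) || p || s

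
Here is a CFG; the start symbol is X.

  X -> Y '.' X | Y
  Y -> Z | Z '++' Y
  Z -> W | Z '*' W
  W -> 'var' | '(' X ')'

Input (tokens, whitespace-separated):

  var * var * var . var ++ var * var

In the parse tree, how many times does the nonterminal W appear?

6

[X [Y [Z [Z [Z [W var]] * [W var]] * [W var]]] . [X [Y [Z [W var]] ++ [Y [Z [Z [W var]] * [W var]]]]]]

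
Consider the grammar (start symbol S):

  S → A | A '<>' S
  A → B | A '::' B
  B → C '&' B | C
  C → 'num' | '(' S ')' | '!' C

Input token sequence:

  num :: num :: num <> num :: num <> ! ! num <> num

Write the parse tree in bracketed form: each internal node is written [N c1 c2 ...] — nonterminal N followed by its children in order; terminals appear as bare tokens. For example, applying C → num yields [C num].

[S [A [A [A [B [C num]]] :: [B [C num]]] :: [B [C num]]] <> [S [A [A [B [C num]]] :: [B [C num]]] <> [S [A [B [C ! [C ! [C num]]]]] <> [S [A [B [C num]]]]]]]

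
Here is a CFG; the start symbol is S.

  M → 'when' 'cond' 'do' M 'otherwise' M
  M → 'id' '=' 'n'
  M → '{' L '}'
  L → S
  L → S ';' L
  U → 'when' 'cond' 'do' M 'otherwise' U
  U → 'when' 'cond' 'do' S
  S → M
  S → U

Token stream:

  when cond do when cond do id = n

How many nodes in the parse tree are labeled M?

1

[S [U when cond do [S [U when cond do [S [M id = n]]]]]]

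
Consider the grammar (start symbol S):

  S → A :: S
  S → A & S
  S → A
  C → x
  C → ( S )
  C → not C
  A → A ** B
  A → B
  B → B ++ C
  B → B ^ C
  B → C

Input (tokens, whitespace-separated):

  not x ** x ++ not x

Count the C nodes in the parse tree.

5

[S [A [A [B [C not [C x]]]] ** [B [B [C x]] ++ [C not [C x]]]]]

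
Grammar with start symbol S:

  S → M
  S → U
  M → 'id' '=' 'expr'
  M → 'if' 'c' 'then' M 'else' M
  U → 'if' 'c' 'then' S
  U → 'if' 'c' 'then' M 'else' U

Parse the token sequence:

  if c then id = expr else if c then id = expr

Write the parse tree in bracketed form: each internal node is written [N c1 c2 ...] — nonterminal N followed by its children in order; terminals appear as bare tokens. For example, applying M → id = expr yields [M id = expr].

S
U
if c then M else U
if c then id = expr else U
if c then id = expr else if c then S
if c then id = expr else if c then M
if c then id = expr else if c then id = expr

[S [U if c then [M id = expr] else [U if c then [S [M id = expr]]]]]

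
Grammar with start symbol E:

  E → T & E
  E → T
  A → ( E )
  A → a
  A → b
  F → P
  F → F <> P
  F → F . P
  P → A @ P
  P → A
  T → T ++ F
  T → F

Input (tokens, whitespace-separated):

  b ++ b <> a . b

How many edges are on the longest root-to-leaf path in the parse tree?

7

[E [T [T [F [P [A b]]]] ++ [F [F [F [P [A b]]] <> [P [A a]]] . [P [A b]]]]]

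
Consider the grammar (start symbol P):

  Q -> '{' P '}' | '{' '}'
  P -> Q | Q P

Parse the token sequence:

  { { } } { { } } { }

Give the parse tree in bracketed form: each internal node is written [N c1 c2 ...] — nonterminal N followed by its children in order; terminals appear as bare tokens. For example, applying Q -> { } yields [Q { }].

[P [Q { [P [Q { }]] }] [P [Q { [P [Q { }]] }] [P [Q { }]]]]

P
Q P
{ P } P
{ Q } P
{ { } } P
{ { } } Q P
{ { } } { P } P
{ { } } { Q } P
{ { } } { { } } P
{ { } } { { } } Q
{ { } } { { } } { }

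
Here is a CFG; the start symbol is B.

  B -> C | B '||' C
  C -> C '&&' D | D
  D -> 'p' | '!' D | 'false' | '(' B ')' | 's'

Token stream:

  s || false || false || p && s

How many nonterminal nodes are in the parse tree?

[B [B [B [B [C [D s]]] || [C [D false]]] || [C [D false]]] || [C [C [D p]] && [D s]]]

14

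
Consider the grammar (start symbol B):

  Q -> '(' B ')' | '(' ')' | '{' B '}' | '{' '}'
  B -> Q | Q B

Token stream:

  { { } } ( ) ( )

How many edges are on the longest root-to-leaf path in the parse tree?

4

[B [Q { [B [Q { }]] }] [B [Q ( )] [B [Q ( )]]]]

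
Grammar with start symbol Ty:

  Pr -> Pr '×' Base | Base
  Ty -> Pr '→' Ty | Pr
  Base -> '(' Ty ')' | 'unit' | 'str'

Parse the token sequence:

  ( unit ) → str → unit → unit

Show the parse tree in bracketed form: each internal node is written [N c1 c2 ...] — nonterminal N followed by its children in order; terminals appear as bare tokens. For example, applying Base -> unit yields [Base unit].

[Ty [Pr [Base ( [Ty [Pr [Base unit]]] )]] → [Ty [Pr [Base str]] → [Ty [Pr [Base unit]] → [Ty [Pr [Base unit]]]]]]

Ty
Pr → Ty
Base → Ty
( Ty ) → Ty
( Pr ) → Ty
( Base ) → Ty
( unit ) → Ty
( unit ) → Pr → Ty
( unit ) → Base → Ty
( unit ) → str → Ty
( unit ) → str → Pr → Ty
( unit ) → str → Base → Ty
( unit ) → str → unit → Ty
( unit ) → str → unit → Pr
( unit ) → str → unit → Base
( unit ) → str → unit → unit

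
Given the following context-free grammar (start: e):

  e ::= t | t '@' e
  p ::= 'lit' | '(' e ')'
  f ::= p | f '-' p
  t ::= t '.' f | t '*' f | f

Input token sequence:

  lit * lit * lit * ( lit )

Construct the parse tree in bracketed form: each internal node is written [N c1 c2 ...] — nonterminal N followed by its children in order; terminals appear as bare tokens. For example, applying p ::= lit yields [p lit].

e
t
t * f
t * f * f
t * f * f * f
f * f * f * f
p * f * f * f
lit * f * f * f
lit * p * f * f
lit * lit * f * f
lit * lit * p * f
lit * lit * lit * f
lit * lit * lit * p
lit * lit * lit * ( e )
lit * lit * lit * ( t )
lit * lit * lit * ( f )
lit * lit * lit * ( p )
lit * lit * lit * ( lit )

[e [t [t [t [t [f [p lit]]] * [f [p lit]]] * [f [p lit]]] * [f [p ( [e [t [f [p lit]]]] )]]]]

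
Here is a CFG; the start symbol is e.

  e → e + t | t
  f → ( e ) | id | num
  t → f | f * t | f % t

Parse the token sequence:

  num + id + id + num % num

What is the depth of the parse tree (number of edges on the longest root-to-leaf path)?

6

[e [e [e [e [t [f num]]] + [t [f id]]] + [t [f id]]] + [t [f num] % [t [f num]]]]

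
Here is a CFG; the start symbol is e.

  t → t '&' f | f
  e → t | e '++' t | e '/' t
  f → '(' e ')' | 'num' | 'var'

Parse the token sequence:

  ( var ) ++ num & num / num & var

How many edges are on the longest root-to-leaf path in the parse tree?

[e [e [e [t [f ( [e [t [f var]]] )]]] ++ [t [t [f num]] & [f num]]] / [t [t [f num]] & [f var]]]

8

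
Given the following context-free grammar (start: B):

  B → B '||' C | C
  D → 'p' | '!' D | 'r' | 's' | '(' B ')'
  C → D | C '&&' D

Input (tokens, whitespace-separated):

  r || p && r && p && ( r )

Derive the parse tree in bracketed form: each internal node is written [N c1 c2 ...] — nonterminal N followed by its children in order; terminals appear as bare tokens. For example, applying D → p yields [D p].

[B [B [C [D r]]] || [C [C [C [C [D p]] && [D r]] && [D p]] && [D ( [B [C [D r]]] )]]]

B
B || C
C || C
D || C
r || C
r || C && D
r || C && D && D
r || C && D && D && D
r || D && D && D && D
r || p && D && D && D
r || p && r && D && D
r || p && r && p && D
r || p && r && p && ( B )
r || p && r && p && ( C )
r || p && r && p && ( D )
r || p && r && p && ( r )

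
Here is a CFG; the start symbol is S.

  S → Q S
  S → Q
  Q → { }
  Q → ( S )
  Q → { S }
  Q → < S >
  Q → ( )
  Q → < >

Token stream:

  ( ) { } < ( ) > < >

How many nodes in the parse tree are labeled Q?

[S [Q ( )] [S [Q { }] [S [Q < [S [Q ( )]] >] [S [Q < >]]]]]

5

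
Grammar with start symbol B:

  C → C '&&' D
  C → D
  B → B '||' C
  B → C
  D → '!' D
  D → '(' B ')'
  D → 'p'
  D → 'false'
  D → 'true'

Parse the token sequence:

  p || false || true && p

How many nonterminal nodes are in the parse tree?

[B [B [B [C [D p]]] || [C [D false]]] || [C [C [D true]] && [D p]]]

11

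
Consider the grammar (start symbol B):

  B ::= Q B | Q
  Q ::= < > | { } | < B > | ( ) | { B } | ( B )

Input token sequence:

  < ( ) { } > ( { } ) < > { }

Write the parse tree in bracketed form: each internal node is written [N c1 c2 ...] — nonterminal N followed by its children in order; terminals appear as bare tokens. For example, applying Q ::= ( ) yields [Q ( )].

B
Q B
< B > B
< Q B > B
< ( ) B > B
< ( ) Q > B
< ( ) { } > B
< ( ) { } > Q B
< ( ) { } > ( B ) B
< ( ) { } > ( Q ) B
< ( ) { } > ( { } ) B
< ( ) { } > ( { } ) Q B
< ( ) { } > ( { } ) < > B
< ( ) { } > ( { } ) < > Q
< ( ) { } > ( { } ) < > { }

[B [Q < [B [Q ( )] [B [Q { }]]] >] [B [Q ( [B [Q { }]] )] [B [Q < >] [B [Q { }]]]]]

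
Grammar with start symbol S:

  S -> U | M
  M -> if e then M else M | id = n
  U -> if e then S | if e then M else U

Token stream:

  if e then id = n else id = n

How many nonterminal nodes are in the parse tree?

4

[S [M if e then [M id = n] else [M id = n]]]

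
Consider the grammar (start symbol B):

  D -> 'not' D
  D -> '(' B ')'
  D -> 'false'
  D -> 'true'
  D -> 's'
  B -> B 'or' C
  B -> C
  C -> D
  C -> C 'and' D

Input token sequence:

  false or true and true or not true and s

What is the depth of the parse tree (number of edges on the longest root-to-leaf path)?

[B [B [B [C [D false]]] or [C [C [D true]] and [D true]]] or [C [C [D not [D true]]] and [D s]]]

5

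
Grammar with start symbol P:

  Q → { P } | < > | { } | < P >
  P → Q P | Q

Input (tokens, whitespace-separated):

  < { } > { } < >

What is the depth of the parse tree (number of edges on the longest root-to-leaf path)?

4

[P [Q < [P [Q { }]] >] [P [Q { }] [P [Q < >]]]]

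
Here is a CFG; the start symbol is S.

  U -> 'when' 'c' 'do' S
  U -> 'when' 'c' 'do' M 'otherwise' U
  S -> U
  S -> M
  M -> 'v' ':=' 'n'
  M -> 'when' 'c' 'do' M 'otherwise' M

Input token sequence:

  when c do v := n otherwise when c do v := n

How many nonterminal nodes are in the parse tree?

6

[S [U when c do [M v := n] otherwise [U when c do [S [M v := n]]]]]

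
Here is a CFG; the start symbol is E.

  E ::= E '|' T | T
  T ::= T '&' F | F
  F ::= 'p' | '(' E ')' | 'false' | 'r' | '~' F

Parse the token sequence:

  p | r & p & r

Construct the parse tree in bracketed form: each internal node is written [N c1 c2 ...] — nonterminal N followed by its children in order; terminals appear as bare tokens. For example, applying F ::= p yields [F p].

E
E | T
T | T
F | T
p | T
p | T & F
p | T & F & F
p | F & F & F
p | r & F & F
p | r & p & F
p | r & p & r

[E [E [T [F p]]] | [T [T [T [F r]] & [F p]] & [F r]]]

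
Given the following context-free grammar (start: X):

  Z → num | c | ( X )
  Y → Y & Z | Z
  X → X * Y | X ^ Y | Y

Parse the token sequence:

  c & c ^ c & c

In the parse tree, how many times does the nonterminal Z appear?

[X [X [Y [Y [Z c]] & [Z c]]] ^ [Y [Y [Z c]] & [Z c]]]

4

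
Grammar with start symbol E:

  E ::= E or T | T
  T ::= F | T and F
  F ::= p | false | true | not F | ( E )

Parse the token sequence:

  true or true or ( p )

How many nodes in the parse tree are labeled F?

4

[E [E [E [T [F true]]] or [T [F true]]] or [T [F ( [E [T [F p]]] )]]]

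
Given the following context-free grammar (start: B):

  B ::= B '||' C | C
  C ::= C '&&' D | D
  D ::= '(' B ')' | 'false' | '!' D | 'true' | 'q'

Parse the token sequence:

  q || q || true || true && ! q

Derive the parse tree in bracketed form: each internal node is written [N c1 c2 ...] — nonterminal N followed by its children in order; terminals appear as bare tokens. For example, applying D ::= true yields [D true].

[B [B [B [B [C [D q]]] || [C [D q]]] || [C [D true]]] || [C [C [D true]] && [D ! [D q]]]]

B
B || C
B || C || C
B || C || C || C
C || C || C || C
D || C || C || C
q || C || C || C
q || D || C || C
q || q || C || C
q || q || D || C
q || q || true || C
q || q || true || C && D
q || q || true || D && D
q || q || true || true && D
q || q || true || true && ! D
q || q || true || true && ! q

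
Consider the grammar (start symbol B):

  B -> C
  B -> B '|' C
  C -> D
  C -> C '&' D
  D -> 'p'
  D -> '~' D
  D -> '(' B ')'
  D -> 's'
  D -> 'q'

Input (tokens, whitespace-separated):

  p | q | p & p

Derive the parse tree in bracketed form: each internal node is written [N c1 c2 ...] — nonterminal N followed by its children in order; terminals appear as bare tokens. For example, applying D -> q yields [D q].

[B [B [B [C [D p]]] | [C [D q]]] | [C [C [D p]] & [D p]]]

B
B | C
B | C | C
C | C | C
D | C | C
p | C | C
p | D | C
p | q | C
p | q | C & D
p | q | D & D
p | q | p & D
p | q | p & p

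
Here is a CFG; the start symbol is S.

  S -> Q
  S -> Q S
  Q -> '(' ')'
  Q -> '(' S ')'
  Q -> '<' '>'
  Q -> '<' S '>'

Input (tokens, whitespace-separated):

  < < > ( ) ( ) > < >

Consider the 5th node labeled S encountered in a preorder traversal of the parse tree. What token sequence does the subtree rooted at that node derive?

[S [Q < [S [Q < >] [S [Q ( )] [S [Q ( )]]]] >] [S [Q < >]]]

< >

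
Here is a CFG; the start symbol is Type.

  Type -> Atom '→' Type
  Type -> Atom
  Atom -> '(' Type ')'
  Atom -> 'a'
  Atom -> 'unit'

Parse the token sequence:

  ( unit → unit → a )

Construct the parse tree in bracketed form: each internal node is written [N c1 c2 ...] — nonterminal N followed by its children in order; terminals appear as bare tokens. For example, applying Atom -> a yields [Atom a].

Type
Atom
( Type )
( Atom → Type )
( unit → Type )
( unit → Atom → Type )
( unit → unit → Type )
( unit → unit → Atom )
( unit → unit → a )

[Type [Atom ( [Type [Atom unit] → [Type [Atom unit] → [Type [Atom a]]]] )]]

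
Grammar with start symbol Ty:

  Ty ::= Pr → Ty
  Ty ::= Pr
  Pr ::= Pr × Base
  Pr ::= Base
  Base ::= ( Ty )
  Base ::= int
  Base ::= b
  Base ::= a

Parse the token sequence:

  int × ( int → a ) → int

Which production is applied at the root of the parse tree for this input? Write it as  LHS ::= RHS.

Ty ::= Pr → Ty

[Ty [Pr [Pr [Base int]] × [Base ( [Ty [Pr [Base int]] → [Ty [Pr [Base a]]]] )]] → [Ty [Pr [Base int]]]]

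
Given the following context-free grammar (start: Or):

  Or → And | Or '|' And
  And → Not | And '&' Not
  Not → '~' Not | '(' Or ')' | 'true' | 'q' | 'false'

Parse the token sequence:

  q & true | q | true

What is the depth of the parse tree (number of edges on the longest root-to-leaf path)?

[Or [Or [Or [And [And [Not q]] & [Not true]]] | [And [Not q]]] | [And [Not true]]]

6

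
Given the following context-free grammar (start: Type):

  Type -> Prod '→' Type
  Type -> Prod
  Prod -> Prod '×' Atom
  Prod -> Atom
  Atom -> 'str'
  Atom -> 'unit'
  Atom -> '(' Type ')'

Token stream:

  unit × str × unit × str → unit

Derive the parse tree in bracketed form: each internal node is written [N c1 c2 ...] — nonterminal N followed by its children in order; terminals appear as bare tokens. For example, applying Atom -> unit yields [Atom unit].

Type
Prod → Type
Prod × Atom → Type
Prod × Atom × Atom → Type
Prod × Atom × Atom × Atom → Type
Atom × Atom × Atom × Atom → Type
unit × Atom × Atom × Atom → Type
unit × str × Atom × Atom → Type
unit × str × unit × Atom → Type
unit × str × unit × str → Type
unit × str × unit × str → Prod
unit × str × unit × str → Atom
unit × str × unit × str → unit

[Type [Prod [Prod [Prod [Prod [Atom unit]] × [Atom str]] × [Atom unit]] × [Atom str]] → [Type [Prod [Atom unit]]]]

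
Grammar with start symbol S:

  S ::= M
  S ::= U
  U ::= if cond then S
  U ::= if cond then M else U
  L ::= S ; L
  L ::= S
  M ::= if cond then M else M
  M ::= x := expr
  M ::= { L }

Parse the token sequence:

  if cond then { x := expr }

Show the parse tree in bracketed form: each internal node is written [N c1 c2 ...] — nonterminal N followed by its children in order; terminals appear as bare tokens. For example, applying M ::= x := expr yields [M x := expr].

S
U
if cond then S
if cond then M
if cond then { L }
if cond then { S }
if cond then { M }
if cond then { x := expr }

[S [U if cond then [S [M { [L [S [M x := expr]]] }]]]]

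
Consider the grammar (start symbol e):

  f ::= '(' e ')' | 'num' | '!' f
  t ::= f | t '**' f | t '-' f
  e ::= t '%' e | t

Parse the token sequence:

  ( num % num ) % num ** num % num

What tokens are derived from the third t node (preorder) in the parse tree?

num

[e [t [f ( [e [t [f num]] % [e [t [f num]]]] )]] % [e [t [t [f num]] ** [f num]] % [e [t [f num]]]]]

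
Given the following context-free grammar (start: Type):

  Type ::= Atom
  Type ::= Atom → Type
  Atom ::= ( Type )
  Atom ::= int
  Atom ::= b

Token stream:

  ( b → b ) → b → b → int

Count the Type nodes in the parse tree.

[Type [Atom ( [Type [Atom b] → [Type [Atom b]]] )] → [Type [Atom b] → [Type [Atom b] → [Type [Atom int]]]]]

6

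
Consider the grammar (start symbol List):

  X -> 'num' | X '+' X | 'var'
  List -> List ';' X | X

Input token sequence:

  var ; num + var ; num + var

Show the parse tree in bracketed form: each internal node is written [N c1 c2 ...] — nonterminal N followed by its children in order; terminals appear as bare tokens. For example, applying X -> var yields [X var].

List
List ; X
List ; X ; X
X ; X ; X
var ; X ; X
var ; X + X ; X
var ; num + X ; X
var ; num + var ; X
var ; num + var ; X + X
var ; num + var ; num + X
var ; num + var ; num + var

[List [List [List [X var]] ; [X [X num] + [X var]]] ; [X [X num] + [X var]]]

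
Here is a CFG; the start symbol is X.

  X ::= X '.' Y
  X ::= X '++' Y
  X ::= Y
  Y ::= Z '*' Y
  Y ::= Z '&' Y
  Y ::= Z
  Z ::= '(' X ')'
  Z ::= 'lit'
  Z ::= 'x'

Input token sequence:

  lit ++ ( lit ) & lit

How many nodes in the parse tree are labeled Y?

4

[X [X [Y [Z lit]]] ++ [Y [Z ( [X [Y [Z lit]]] )] & [Y [Z lit]]]]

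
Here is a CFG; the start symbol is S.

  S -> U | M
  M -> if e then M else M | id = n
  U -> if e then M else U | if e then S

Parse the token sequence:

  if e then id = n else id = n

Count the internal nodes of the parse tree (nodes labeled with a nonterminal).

[S [M if e then [M id = n] else [M id = n]]]

4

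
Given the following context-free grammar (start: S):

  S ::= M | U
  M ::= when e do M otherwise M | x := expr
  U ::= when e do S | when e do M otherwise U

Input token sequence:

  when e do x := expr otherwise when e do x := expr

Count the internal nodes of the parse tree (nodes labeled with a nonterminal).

[S [U when e do [M x := expr] otherwise [U when e do [S [M x := expr]]]]]

6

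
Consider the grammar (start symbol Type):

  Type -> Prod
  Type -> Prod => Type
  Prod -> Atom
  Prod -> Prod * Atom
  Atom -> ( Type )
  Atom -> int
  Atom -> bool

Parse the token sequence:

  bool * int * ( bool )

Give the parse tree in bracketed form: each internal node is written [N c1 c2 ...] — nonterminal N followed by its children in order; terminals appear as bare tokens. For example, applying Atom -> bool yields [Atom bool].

[Type [Prod [Prod [Prod [Atom bool]] * [Atom int]] * [Atom ( [Type [Prod [Atom bool]]] )]]]

Type
Prod
Prod * Atom
Prod * Atom * Atom
Atom * Atom * Atom
bool * Atom * Atom
bool * int * Atom
bool * int * ( Type )
bool * int * ( Prod )
bool * int * ( Atom )
bool * int * ( bool )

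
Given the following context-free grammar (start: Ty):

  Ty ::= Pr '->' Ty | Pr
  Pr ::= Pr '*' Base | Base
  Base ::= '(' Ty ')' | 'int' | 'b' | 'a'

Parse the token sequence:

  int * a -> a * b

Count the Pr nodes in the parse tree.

4

[Ty [Pr [Pr [Base int]] * [Base a]] -> [Ty [Pr [Pr [Base a]] * [Base b]]]]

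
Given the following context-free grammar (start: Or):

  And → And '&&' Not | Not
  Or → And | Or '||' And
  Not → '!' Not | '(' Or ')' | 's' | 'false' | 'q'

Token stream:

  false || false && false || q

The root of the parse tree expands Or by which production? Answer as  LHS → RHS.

[Or [Or [Or [And [Not false]]] || [And [And [Not false]] && [Not false]]] || [And [Not q]]]

Or → Or '||' And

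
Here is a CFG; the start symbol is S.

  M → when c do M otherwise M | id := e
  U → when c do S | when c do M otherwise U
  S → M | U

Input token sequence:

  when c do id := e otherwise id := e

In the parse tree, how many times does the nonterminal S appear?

[S [M when c do [M id := e] otherwise [M id := e]]]

1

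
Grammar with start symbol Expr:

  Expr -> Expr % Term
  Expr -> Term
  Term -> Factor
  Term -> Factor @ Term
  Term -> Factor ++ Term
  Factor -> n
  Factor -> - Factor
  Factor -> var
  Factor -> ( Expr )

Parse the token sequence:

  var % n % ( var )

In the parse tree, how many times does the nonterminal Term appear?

4

[Expr [Expr [Expr [Term [Factor var]]] % [Term [Factor n]]] % [Term [Factor ( [Expr [Term [Factor var]]] )]]]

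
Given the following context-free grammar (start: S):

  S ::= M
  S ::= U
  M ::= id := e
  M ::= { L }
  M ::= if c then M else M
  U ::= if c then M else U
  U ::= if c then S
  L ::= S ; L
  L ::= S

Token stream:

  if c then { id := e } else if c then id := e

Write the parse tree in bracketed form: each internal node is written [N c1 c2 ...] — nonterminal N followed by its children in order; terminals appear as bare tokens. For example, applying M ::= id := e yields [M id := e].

S
U
if c then M else U
if c then { L } else U
if c then { S } else U
if c then { M } else U
if c then { id := e } else U
if c then { id := e } else if c then S
if c then { id := e } else if c then M
if c then { id := e } else if c then id := e

[S [U if c then [M { [L [S [M id := e]]] }] else [U if c then [S [M id := e]]]]]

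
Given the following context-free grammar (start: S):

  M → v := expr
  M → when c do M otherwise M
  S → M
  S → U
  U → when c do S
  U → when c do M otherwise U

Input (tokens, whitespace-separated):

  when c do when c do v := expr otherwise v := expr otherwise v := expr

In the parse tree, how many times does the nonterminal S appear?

1

[S [M when c do [M when c do [M v := expr] otherwise [M v := expr]] otherwise [M v := expr]]]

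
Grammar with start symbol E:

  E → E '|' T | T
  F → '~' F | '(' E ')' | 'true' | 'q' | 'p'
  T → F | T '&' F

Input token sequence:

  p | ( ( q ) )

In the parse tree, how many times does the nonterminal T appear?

4

[E [E [T [F p]]] | [T [F ( [E [T [F ( [E [T [F q]]] )]]] )]]]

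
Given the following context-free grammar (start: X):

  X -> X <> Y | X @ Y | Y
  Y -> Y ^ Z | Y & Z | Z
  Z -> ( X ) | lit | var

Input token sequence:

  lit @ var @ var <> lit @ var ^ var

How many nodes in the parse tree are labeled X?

5

[X [X [X [X [X [Y [Z lit]]] @ [Y [Z var]]] @ [Y [Z var]]] <> [Y [Z lit]]] @ [Y [Y [Z var]] ^ [Z var]]]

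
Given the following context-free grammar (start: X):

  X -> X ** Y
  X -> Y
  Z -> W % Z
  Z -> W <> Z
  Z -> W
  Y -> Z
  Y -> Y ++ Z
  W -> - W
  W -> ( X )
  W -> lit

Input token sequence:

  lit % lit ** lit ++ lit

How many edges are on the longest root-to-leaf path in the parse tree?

[X [X [Y [Z [W lit] % [Z [W lit]]]]] ** [Y [Y [Z [W lit]]] ++ [Z [W lit]]]]

6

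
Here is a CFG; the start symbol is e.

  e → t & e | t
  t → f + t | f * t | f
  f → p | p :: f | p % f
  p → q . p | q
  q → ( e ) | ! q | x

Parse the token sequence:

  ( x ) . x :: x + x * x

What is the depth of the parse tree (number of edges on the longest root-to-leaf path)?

10

[e [t [f [p [q ( [e [t [f [p [q x]]]]] )] . [p [q x]]] :: [f [p [q x]]]] + [t [f [p [q x]]] * [t [f [p [q x]]]]]]]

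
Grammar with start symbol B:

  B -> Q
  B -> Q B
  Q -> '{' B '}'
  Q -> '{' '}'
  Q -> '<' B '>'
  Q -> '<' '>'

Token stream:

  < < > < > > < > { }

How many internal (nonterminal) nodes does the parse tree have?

10

[B [Q < [B [Q < >] [B [Q < >]]] >] [B [Q < >] [B [Q { }]]]]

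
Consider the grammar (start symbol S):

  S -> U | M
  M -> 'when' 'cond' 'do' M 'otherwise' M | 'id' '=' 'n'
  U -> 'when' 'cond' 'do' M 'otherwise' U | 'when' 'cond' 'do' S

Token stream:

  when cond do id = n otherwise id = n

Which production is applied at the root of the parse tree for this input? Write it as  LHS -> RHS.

S -> M

[S [M when cond do [M id = n] otherwise [M id = n]]]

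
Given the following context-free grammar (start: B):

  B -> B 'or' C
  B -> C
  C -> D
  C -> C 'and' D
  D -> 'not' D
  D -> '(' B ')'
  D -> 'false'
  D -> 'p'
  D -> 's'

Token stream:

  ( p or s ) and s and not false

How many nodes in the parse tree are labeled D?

[B [C [C [C [D ( [B [B [C [D p]]] or [C [D s]]] )]] and [D s]] and [D not [D false]]]]

6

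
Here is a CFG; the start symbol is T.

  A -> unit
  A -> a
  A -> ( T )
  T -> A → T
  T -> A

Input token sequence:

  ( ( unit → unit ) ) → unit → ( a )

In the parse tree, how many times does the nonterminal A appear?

7

[T [A ( [T [A ( [T [A unit] → [T [A unit]]] )]] )] → [T [A unit] → [T [A ( [T [A a]] )]]]]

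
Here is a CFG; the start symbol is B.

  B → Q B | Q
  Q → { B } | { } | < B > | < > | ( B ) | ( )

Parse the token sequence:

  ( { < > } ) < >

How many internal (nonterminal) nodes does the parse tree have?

8

[B [Q ( [B [Q { [B [Q < >]] }]] )] [B [Q < >]]]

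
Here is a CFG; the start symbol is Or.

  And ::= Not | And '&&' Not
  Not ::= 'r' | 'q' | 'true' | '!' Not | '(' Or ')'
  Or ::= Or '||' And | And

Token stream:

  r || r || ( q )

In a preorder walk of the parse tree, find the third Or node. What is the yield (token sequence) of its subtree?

r

[Or [Or [Or [And [Not r]]] || [And [Not r]]] || [And [Not ( [Or [And [Not q]]] )]]]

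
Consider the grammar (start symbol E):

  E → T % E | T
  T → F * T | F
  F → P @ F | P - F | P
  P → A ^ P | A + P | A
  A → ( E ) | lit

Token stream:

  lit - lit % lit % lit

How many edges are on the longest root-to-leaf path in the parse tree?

[E [T [F [P [A lit]] - [F [P [A lit]]]]] % [E [T [F [P [A lit]]]] % [E [T [F [P [A lit]]]]]]]

7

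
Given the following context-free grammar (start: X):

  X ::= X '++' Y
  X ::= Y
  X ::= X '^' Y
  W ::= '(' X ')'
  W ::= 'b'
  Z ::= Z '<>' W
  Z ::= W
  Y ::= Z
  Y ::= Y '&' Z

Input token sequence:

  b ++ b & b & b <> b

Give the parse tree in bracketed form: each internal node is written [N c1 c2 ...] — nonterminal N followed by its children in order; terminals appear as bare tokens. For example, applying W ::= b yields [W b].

X
X ++ Y
Y ++ Y
Z ++ Y
W ++ Y
b ++ Y
b ++ Y & Z
b ++ Y & Z & Z
b ++ Z & Z & Z
b ++ W & Z & Z
b ++ b & Z & Z
b ++ b & W & Z
b ++ b & b & Z
b ++ b & b & Z <> W
b ++ b & b & W <> W
b ++ b & b & b <> W
b ++ b & b & b <> b

[X [X [Y [Z [W b]]]] ++ [Y [Y [Y [Z [W b]]] & [Z [W b]]] & [Z [Z [W b]] <> [W b]]]]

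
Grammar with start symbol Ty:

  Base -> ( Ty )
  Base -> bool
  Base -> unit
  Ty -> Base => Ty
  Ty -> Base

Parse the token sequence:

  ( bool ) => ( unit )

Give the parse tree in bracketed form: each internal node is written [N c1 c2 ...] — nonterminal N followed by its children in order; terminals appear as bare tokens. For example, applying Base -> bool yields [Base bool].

Ty
Base => Ty
( Ty ) => Ty
( Base ) => Ty
( bool ) => Ty
( bool ) => Base
( bool ) => ( Ty )
( bool ) => ( Base )
( bool ) => ( unit )

[Ty [Base ( [Ty [Base bool]] )] => [Ty [Base ( [Ty [Base unit]] )]]]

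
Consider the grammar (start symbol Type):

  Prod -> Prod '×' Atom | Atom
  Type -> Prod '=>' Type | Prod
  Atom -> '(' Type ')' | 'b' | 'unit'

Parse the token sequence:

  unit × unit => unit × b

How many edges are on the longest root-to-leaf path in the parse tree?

5

[Type [Prod [Prod [Atom unit]] × [Atom unit]] => [Type [Prod [Prod [Atom unit]] × [Atom b]]]]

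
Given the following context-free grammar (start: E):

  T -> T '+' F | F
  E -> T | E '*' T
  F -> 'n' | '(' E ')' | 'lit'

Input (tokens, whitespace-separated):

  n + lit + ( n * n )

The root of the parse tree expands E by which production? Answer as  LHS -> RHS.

E -> T

[E [T [T [T [F n]] + [F lit]] + [F ( [E [E [T [F n]]] * [T [F n]]] )]]]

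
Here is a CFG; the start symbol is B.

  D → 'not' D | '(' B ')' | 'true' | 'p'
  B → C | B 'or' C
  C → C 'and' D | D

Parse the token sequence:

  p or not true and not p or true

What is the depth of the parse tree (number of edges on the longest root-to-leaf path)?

[B [B [B [C [D p]]] or [C [C [D not [D true]]] and [D not [D p]]]] or [C [D true]]]

6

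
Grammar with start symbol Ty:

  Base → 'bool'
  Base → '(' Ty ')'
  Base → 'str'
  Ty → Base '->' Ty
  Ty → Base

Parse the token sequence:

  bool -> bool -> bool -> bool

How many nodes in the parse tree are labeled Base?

[Ty [Base bool] -> [Ty [Base bool] -> [Ty [Base bool] -> [Ty [Base bool]]]]]

4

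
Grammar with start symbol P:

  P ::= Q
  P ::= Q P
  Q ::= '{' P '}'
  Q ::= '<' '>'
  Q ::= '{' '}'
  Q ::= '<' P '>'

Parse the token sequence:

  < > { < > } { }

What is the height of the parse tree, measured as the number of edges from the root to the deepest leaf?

[P [Q < >] [P [Q { [P [Q < >]] }] [P [Q { }]]]]

5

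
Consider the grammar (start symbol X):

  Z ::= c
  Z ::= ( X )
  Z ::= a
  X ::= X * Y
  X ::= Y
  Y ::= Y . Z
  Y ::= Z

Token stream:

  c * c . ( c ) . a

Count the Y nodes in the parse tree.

5

[X [X [Y [Z c]]] * [Y [Y [Y [Z c]] . [Z ( [X [Y [Z c]]] )]] . [Z a]]]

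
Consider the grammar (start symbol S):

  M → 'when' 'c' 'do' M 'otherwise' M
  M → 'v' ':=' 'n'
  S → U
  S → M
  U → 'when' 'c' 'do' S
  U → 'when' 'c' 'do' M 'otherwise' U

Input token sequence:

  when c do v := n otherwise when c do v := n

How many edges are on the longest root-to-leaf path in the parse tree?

5

[S [U when c do [M v := n] otherwise [U when c do [S [M v := n]]]]]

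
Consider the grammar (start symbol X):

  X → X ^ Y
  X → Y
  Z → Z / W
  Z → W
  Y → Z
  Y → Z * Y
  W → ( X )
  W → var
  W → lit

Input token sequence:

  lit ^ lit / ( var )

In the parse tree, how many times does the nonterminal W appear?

[X [X [Y [Z [W lit]]]] ^ [Y [Z [Z [W lit]] / [W ( [X [Y [Z [W var]]]] )]]]]

4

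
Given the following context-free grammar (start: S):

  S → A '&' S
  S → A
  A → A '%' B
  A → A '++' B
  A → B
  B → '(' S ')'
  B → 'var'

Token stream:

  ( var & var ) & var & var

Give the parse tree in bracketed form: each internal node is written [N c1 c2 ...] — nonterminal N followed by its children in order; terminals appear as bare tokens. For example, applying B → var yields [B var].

S
A & S
B & S
( S ) & S
( A & S ) & S
( B & S ) & S
( var & S ) & S
( var & A ) & S
( var & B ) & S
( var & var ) & S
( var & var ) & A & S
( var & var ) & B & S
( var & var ) & var & S
( var & var ) & var & A
( var & var ) & var & B
( var & var ) & var & var

[S [A [B ( [S [A [B var]] & [S [A [B var]]]] )]] & [S [A [B var]] & [S [A [B var]]]]]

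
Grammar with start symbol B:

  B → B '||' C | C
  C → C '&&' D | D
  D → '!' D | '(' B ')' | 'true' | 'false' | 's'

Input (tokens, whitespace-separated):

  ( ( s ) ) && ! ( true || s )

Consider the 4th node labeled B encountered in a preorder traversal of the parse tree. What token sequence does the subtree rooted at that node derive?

[B [C [C [D ( [B [C [D ( [B [C [D s]]] )]]] )]] && [D ! [D ( [B [B [C [D true]]] || [C [D s]]] )]]]]

true || s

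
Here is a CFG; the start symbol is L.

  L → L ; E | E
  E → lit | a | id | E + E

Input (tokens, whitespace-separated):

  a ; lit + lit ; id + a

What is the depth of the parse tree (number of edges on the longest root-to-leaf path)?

[L [L [L [E a]] ; [E [E lit] + [E lit]]] ; [E [E id] + [E a]]]

4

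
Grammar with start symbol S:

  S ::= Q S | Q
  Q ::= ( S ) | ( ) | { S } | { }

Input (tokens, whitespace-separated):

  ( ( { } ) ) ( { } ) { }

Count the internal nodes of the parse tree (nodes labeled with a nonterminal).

[S [Q ( [S [Q ( [S [Q { }]] )]] )] [S [Q ( [S [Q { }]] )] [S [Q { }]]]]

12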